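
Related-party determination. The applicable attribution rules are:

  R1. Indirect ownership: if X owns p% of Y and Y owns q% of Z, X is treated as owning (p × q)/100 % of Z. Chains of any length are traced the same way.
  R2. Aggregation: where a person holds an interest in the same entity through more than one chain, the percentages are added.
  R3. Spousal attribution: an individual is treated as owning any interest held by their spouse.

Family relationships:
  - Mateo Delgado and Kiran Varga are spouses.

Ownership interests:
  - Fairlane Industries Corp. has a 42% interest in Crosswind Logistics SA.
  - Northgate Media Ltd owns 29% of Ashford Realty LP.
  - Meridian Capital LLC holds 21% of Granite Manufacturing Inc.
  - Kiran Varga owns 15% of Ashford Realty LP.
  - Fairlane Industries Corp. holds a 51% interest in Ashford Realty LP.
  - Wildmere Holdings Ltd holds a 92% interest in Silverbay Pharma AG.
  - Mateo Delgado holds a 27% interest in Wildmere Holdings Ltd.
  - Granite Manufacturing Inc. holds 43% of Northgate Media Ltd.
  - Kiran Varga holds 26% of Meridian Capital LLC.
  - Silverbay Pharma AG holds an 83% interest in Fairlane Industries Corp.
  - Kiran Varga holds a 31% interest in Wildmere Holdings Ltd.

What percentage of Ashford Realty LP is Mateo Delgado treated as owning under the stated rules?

By spousal attribution (R3), Mateo Delgado is treated as also owning Kiran Varga's interest in Wildmere Holdings Ltd, giving 27% + 31% = 58%.
By spousal attribution (R3), Mateo Delgado is treated as owning Kiran Varga's 26% interest in Meridian Capital LLC.
By spousal attribution (R3), Mateo Delgado is treated as owning Kiran Varga's 15% interest in Ashford Realty LP.
Chain via Wildmere Holdings Ltd → Silverbay Pharma AG → Fairlane Industries Corp. (R1): 58% × 92% × 83% × 51% = 22.587288% of Ashford Realty LP.
Chain via Meridian Capital LLC → Granite Manufacturing Inc. → Northgate Media Ltd (R1): 26% × 21% × 43% × 29% = 0.680862% of Ashford Realty LP.
Direct interest in Ashford Realty LP: 15%.
Aggregating (R2): 22.587288% + 0.680862% + 15% = 38.26815%.

38.26815%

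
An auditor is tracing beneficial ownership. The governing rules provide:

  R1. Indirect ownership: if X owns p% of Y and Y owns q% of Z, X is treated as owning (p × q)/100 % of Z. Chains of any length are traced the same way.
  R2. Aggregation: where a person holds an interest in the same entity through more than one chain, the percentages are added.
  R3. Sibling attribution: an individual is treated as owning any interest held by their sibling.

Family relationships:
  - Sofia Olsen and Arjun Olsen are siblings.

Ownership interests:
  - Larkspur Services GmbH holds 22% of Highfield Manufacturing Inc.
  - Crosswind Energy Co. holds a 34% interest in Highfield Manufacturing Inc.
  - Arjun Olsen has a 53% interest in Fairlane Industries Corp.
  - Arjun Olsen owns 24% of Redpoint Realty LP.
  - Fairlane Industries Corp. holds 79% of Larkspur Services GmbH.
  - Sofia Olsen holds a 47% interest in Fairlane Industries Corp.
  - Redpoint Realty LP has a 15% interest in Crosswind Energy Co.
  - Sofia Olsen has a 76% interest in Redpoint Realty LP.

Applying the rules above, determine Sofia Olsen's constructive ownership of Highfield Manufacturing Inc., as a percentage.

22.48%

By sibling attribution (R3), Sofia Olsen is treated as also owning Arjun Olsen's interest in Fairlane Industries Corp, giving 47% + 53% = 100%.
By sibling attribution (R3), Sofia Olsen is treated as also owning Arjun Olsen's interest in Redpoint Realty LP, giving 76% + 24% = 100%.
Chain via Fairlane Industries Corp. → Larkspur Services GmbH (R1): 100% × 79% × 22% = 17.38% of Highfield Manufacturing Inc.
Chain via Redpoint Realty LP → Crosswind Energy Co. (R1): 100% × 15% × 34% = 5.1% of Highfield Manufacturing Inc.
Aggregating (R2): 17.38% + 5.1% = 22.48%.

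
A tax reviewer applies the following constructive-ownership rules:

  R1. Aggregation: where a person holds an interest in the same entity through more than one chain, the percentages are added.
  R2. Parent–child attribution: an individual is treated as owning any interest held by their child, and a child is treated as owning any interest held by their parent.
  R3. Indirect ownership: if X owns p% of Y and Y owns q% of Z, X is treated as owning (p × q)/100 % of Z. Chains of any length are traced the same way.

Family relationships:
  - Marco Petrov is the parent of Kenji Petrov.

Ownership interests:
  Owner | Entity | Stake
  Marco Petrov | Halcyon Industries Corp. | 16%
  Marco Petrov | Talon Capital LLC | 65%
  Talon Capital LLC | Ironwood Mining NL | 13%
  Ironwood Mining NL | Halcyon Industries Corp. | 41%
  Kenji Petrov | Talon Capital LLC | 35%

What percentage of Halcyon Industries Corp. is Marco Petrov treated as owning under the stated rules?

By parent–child attribution (R2), Marco Petrov is treated as also owning Kenji Petrov's interest in Talon Capital LLC, giving 65% + 35% = 100%.
Chain via Talon Capital LLC → Ironwood Mining NL (R3): 100% × 13% × 41% = 5.33% of Halcyon Industries Corp.
Direct interest in Halcyon Industries Corp: 16%.
Aggregating (R1): 5.33% + 16% = 21.33%.

21.33%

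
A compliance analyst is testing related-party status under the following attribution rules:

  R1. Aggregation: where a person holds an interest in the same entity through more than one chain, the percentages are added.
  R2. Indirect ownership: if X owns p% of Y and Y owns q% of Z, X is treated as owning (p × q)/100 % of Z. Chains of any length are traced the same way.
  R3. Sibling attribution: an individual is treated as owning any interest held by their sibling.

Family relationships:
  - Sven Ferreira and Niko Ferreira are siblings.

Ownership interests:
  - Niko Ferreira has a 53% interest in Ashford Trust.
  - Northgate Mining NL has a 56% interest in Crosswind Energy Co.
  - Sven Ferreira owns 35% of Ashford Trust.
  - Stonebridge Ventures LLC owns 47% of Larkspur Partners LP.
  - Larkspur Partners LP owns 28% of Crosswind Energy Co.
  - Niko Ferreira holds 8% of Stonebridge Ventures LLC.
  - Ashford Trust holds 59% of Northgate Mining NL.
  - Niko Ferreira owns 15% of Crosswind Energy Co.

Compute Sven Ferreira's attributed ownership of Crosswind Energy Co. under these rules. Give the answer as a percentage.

45.128%

By sibling attribution (R3), Sven Ferreira is treated as also owning Niko Ferreira's interest in Ashford Trust, giving 35% + 53% = 88%.
By sibling attribution (R3), Sven Ferreira is treated as owning Niko Ferreira's 8% interest in Stonebridge Ventures LLC.
By sibling attribution (R3), Sven Ferreira is treated as owning Niko Ferreira's 15% interest in Crosswind Energy Co.
Chain via Ashford Trust → Northgate Mining NL (R2): 88% × 59% × 56% = 29.0752% of Crosswind Energy Co.
Chain via Stonebridge Ventures LLC → Larkspur Partners LP (R2): 8% × 47% × 28% = 1.0528% of Crosswind Energy Co.
Direct interest in Crosswind Energy Co: 15%.
Aggregating (R1): 29.0752% + 1.0528% + 15% = 45.128%.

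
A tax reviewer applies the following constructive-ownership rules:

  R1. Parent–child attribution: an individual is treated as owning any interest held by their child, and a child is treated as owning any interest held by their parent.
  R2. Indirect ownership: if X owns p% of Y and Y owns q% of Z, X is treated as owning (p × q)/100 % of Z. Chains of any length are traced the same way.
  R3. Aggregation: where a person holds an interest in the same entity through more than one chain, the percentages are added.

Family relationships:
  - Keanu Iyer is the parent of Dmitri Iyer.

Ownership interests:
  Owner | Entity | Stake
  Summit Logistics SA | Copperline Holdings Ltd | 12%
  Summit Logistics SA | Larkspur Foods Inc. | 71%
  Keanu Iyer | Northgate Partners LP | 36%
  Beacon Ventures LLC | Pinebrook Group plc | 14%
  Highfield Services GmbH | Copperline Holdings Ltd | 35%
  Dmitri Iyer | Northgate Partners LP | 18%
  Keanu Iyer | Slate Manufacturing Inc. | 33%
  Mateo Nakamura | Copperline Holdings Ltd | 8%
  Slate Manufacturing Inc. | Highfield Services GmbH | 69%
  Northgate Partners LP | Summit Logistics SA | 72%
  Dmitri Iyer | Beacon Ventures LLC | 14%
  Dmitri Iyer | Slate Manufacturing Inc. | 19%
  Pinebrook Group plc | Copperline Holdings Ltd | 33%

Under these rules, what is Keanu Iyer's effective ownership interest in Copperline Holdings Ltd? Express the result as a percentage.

By parent–child attribution (R1), Keanu Iyer is treated as also owning Dmitri Iyer's interest in Slate Manufacturing Inc, giving 33% + 19% = 52%.
By parent–child attribution (R1), Keanu Iyer is treated as also owning Dmitri Iyer's interest in Northgate Partners LP, giving 36% + 18% = 54%.
By parent–child attribution (R1), Keanu Iyer is treated as owning Dmitri Iyer's 14% interest in Beacon Ventures LLC.
Chain via Slate Manufacturing Inc. → Highfield Services GmbH (R2): 52% × 69% × 35% = 12.558% of Copperline Holdings Ltd.
Chain via Northgate Partners LP → Summit Logistics SA (R2): 54% × 72% × 12% = 4.6656% of Copperline Holdings Ltd.
Chain via Beacon Ventures LLC → Pinebrook Group plc (R2): 14% × 14% × 33% = 0.6468% of Copperline Holdings Ltd.
Aggregating (R3): 12.558% + 4.6656% + 0.6468% = 17.8704%.

17.8704%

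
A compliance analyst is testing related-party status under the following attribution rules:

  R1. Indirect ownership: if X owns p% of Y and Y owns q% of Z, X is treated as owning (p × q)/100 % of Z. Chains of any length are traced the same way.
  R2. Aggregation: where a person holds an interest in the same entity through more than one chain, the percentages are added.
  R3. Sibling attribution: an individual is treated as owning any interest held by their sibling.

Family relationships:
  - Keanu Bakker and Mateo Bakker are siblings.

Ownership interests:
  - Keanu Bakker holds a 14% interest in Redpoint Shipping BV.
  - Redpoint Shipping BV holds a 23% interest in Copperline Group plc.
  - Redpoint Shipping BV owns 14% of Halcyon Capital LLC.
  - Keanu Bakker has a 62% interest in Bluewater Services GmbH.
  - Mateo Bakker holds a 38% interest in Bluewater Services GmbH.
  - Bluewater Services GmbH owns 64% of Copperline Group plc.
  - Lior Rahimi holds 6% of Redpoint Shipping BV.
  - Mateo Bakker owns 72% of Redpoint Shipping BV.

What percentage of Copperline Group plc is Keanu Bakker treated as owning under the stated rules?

83.78%

By sibling attribution (R3), Keanu Bakker is treated as also owning Mateo Bakker's interest in Redpoint Shipping BV, giving 14% + 72% = 86%.
By sibling attribution (R3), Keanu Bakker is treated as also owning Mateo Bakker's interest in Bluewater Services GmbH, giving 62% + 38% = 100%.
Chain via Redpoint Shipping BV (R1): 86% × 23% = 19.78% of Copperline Group plc.
Chain via Bluewater Services GmbH (R1): 100% × 64% = 64% of Copperline Group plc.
Aggregating (R2): 19.78% + 64% = 83.78%.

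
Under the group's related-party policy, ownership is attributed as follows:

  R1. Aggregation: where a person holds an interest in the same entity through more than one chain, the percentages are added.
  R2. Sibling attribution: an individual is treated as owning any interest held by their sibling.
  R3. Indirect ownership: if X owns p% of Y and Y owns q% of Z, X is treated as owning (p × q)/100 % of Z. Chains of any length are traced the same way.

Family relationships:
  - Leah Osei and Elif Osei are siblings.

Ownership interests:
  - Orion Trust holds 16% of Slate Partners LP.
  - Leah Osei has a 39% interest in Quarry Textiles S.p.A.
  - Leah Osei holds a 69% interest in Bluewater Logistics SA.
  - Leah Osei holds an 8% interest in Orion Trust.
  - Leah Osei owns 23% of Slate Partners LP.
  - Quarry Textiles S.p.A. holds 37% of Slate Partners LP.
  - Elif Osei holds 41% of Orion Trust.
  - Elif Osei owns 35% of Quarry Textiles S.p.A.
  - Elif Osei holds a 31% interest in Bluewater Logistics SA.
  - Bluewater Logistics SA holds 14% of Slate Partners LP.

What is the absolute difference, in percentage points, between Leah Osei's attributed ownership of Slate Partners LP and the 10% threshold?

62.22

By sibling attribution (R2), Leah Osei is treated as also owning Elif Osei's interest in Quarry Textiles S.p.A, giving 39% + 35% = 74%.
By sibling attribution (R2), Leah Osei is treated as also owning Elif Osei's interest in Bluewater Logistics SA, giving 69% + 31% = 100%.
By sibling attribution (R2), Leah Osei is treated as also owning Elif Osei's interest in Orion Trust, giving 8% + 41% = 49%.
Chain via Quarry Textiles S.p.A. (R3): 74% × 37% = 27.38% of Slate Partners LP.
Chain via Bluewater Logistics SA (R3): 100% × 14% = 14% of Slate Partners LP.
Chain via Orion Trust (R3): 49% × 16% = 7.84% of Slate Partners LP.
Direct interest in Slate Partners LP: 23%.
Aggregating (R1): 27.38% + 14% + 7.84% + 23% = 72.22%.
72.22% exceeds the 10% threshold by 62.22 percentage points.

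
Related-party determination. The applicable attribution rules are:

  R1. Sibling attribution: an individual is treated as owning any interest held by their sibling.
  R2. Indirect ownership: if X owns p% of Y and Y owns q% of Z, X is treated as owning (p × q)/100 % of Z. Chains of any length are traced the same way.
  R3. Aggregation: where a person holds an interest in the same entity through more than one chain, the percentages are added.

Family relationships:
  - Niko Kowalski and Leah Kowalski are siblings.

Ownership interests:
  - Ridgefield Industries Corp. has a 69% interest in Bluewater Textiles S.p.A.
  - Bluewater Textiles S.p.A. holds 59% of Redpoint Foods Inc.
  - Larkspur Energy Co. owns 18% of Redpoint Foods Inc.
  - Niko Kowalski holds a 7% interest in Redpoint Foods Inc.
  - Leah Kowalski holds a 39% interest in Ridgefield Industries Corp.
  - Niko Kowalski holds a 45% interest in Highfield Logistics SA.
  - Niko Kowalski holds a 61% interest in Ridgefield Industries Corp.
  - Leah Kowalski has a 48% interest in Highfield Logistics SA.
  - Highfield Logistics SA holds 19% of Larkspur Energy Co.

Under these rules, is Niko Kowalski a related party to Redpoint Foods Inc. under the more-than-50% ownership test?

By sibling attribution (R1), Niko Kowalski is treated as also owning Leah Kowalski's interest in Highfield Logistics SA, giving 45% + 48% = 93%.
By sibling attribution (R1), Niko Kowalski is treated as also owning Leah Kowalski's interest in Ridgefield Industries Corp, giving 61% + 39% = 100%.
Chain via Highfield Logistics SA → Larkspur Energy Co. (R2): 93% × 19% × 18% = 3.1806% of Redpoint Foods Inc.
Chain via Ridgefield Industries Corp. → Bluewater Textiles S.p.A. (R2): 100% × 69% × 59% = 40.71% of Redpoint Foods Inc.
Direct interest in Redpoint Foods Inc: 7%.
Aggregating (R3): 3.1806% + 40.71% + 7% = 50.8906%.
50.8906% exceeds the 50% threshold, so Niko is a related party to Redpoint Foods Inc.

Yes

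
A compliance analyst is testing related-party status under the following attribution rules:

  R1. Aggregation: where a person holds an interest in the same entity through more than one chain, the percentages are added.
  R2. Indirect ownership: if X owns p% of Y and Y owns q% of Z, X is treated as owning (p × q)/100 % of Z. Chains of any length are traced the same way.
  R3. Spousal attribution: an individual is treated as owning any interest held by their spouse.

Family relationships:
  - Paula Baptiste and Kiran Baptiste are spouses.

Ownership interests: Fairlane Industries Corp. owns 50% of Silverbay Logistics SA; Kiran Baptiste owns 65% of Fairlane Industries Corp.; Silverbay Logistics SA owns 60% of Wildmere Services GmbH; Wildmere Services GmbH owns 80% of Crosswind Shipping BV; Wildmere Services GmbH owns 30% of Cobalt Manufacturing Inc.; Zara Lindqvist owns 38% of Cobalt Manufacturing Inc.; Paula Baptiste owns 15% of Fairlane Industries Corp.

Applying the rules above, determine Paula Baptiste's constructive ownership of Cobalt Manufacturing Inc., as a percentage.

7.2%

By spousal attribution (R3), Paula Baptiste is treated as also owning Kiran Baptiste's interest in Fairlane Industries Corp, giving 15% + 65% = 80%.
Chain via Fairlane Industries Corp. → Silverbay Logistics SA → Wildmere Services GmbH (R2): 80% × 50% × 60% × 30% = 7.2% of Cobalt Manufacturing Inc.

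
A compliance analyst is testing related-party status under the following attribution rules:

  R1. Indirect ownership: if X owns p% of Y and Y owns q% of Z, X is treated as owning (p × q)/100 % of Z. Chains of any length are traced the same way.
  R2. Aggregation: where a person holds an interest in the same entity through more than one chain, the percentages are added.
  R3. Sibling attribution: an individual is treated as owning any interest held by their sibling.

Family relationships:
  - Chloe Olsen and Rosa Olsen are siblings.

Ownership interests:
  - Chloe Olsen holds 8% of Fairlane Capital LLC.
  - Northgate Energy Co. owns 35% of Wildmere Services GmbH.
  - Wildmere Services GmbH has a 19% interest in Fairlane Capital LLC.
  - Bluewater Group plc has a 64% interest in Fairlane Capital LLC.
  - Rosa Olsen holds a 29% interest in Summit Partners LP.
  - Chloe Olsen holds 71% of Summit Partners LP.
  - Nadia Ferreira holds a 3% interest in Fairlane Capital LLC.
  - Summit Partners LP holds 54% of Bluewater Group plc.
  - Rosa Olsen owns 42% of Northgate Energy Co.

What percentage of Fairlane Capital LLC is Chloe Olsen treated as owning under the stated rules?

By sibling attribution (R3), Chloe Olsen is treated as also owning Rosa Olsen's interest in Summit Partners LP, giving 71% + 29% = 100%.
By sibling attribution (R3), Chloe Olsen is treated as owning Rosa Olsen's 42% interest in Northgate Energy Co.
Chain via Summit Partners LP → Bluewater Group plc (R1): 100% × 54% × 64% = 34.56% of Fairlane Capital LLC.
Direct interest in Fairlane Capital LLC: 8%.
Chain via Northgate Energy Co. → Wildmere Services GmbH (R1): 42% × 35% × 19% = 2.793% of Fairlane Capital LLC.
Aggregating (R2): 34.56% + 8% + 2.793% = 45.353%.

45.353%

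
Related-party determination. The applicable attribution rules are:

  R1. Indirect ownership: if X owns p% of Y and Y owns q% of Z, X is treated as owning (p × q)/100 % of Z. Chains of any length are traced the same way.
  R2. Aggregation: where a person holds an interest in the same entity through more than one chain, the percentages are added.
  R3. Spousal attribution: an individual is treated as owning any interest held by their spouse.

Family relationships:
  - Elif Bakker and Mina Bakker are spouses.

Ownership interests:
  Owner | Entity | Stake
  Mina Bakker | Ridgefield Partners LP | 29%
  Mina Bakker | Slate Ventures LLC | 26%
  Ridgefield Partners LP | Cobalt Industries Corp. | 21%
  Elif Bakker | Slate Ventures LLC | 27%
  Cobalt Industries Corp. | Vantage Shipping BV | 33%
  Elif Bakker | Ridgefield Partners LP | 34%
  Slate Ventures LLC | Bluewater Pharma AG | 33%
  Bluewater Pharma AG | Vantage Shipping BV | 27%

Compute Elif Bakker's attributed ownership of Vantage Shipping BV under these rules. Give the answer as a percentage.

By spousal attribution (R3), Elif Bakker is treated as also owning Mina Bakker's interest in Slate Ventures LLC, giving 27% + 26% = 53%.
By spousal attribution (R3), Elif Bakker is treated as also owning Mina Bakker's interest in Ridgefield Partners LP, giving 34% + 29% = 63%.
Chain via Slate Ventures LLC → Bluewater Pharma AG (R1): 53% × 33% × 27% = 4.7223% of Vantage Shipping BV.
Chain via Ridgefield Partners LP → Cobalt Industries Corp. (R1): 63% × 21% × 33% = 4.3659% of Vantage Shipping BV.
Aggregating (R2): 4.7223% + 4.3659% = 9.0882%.

9.0882%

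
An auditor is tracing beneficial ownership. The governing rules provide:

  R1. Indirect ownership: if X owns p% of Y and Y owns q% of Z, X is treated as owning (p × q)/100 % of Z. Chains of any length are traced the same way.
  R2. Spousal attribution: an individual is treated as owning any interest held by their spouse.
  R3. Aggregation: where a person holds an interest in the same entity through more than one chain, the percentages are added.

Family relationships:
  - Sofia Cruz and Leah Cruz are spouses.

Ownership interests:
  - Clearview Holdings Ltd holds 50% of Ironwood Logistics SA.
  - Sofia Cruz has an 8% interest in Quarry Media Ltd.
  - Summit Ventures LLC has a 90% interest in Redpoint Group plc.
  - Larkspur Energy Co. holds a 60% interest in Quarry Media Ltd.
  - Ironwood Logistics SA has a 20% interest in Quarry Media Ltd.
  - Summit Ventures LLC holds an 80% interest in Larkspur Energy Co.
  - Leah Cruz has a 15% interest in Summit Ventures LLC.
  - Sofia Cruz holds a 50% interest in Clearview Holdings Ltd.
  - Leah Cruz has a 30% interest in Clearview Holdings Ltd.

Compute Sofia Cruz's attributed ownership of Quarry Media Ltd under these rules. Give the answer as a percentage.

23.2%

By spousal attribution (R2), Sofia Cruz is treated as also owning Leah Cruz's interest in Clearview Holdings Ltd, giving 50% + 30% = 80%.
By spousal attribution (R2), Sofia Cruz is treated as owning Leah Cruz's 15% interest in Summit Ventures LLC.
Chain via Clearview Holdings Ltd → Ironwood Logistics SA (R1): 80% × 50% × 20% = 8% of Quarry Media Ltd.
Direct interest in Quarry Media Ltd: 8%.
Chain via Summit Ventures LLC → Larkspur Energy Co. (R1): 15% × 80% × 60% = 7.2% of Quarry Media Ltd.
Aggregating (R3): 8% + 8% + 7.2% = 23.2%.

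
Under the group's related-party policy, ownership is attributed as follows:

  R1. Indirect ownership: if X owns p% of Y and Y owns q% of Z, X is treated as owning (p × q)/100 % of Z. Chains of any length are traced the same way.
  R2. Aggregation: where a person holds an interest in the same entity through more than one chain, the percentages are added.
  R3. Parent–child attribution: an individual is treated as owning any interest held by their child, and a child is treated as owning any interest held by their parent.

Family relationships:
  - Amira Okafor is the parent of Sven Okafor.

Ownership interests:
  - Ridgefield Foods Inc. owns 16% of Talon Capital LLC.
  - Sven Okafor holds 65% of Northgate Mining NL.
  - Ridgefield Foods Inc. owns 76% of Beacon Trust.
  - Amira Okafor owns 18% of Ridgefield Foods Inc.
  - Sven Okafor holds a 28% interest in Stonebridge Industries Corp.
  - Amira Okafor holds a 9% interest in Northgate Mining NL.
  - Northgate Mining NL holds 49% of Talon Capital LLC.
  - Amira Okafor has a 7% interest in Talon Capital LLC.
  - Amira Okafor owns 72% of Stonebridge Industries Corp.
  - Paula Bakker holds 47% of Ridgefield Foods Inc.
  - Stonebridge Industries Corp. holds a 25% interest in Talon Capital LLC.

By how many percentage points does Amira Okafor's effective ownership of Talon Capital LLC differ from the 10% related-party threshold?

61.14

By parent–child attribution (R3), Amira Okafor is treated as also owning Sven Okafor's interest in Stonebridge Industries Corp, giving 72% + 28% = 100%.
By parent–child attribution (R3), Amira Okafor is treated as also owning Sven Okafor's interest in Northgate Mining NL, giving 9% + 65% = 74%.
Chain via Stonebridge Industries Corp. (R1): 100% × 25% = 25% of Talon Capital LLC.
Chain via Northgate Mining NL (R1): 74% × 49% = 36.26% of Talon Capital LLC.
Chain via Ridgefield Foods Inc. (R1): 18% × 16% = 2.88% of Talon Capital LLC.
Direct interest in Talon Capital LLC: 7%.
Aggregating (R2): 25% + 36.26% + 2.88% + 7% = 71.14%.
71.14% exceeds the 10% threshold by 61.14 percentage points.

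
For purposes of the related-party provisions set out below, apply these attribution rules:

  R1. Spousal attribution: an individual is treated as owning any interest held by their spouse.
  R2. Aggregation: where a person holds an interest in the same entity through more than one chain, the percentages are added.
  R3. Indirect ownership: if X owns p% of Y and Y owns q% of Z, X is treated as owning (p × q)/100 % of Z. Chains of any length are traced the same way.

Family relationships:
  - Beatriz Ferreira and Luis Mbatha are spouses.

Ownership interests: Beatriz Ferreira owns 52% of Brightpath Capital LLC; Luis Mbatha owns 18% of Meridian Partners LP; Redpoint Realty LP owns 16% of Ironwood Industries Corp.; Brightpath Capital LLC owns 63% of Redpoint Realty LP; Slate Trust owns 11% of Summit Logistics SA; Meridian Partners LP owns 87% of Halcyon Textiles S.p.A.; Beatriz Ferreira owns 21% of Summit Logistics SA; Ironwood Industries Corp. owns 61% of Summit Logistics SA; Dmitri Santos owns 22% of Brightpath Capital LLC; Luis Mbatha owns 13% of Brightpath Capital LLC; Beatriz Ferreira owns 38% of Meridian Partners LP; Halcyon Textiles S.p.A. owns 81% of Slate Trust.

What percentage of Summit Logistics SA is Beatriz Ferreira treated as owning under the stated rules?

29.337672%

By spousal attribution (R1), Beatriz Ferreira is treated as also owning Luis Mbatha's interest in Meridian Partners LP, giving 38% + 18% = 56%.
By spousal attribution (R1), Beatriz Ferreira is treated as also owning Luis Mbatha's interest in Brightpath Capital LLC, giving 52% + 13% = 65%.
Chain via Meridian Partners LP → Halcyon Textiles S.p.A. → Slate Trust (R3): 56% × 87% × 81% × 11% = 4.340952% of Summit Logistics SA.
Chain via Brightpath Capital LLC → Redpoint Realty LP → Ironwood Industries Corp. (R3): 65% × 63% × 16% × 61% = 3.99672% of Summit Logistics SA.
Direct interest in Summit Logistics SA: 21%.
Aggregating (R2): 4.340952% + 3.99672% + 21% = 29.337672%.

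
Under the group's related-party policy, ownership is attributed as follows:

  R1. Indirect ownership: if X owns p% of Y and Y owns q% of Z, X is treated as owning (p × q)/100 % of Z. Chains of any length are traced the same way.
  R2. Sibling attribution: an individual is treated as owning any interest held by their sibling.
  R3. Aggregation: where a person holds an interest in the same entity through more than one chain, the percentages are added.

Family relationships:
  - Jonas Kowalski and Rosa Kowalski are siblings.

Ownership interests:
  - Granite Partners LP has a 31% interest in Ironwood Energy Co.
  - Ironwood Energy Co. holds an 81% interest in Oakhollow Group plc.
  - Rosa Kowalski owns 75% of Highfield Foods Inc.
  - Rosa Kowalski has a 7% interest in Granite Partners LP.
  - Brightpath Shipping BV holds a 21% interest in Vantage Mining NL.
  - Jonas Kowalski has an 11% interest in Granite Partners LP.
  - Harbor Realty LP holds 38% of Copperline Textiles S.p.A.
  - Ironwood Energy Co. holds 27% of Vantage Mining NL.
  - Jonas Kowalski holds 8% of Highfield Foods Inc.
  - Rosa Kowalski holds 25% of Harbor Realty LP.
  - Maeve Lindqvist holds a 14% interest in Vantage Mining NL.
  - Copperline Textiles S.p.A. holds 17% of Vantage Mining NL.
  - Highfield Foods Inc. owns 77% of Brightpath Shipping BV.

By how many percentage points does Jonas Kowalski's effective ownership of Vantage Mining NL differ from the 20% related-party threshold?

By sibling attribution (R2), Jonas Kowalski is treated as also owning Rosa Kowalski's interest in Highfield Foods Inc, giving 8% + 75% = 83%.
By sibling attribution (R2), Jonas Kowalski is treated as also owning Rosa Kowalski's interest in Granite Partners LP, giving 11% + 7% = 18%.
By sibling attribution (R2), Jonas Kowalski is treated as owning Rosa Kowalski's 25% interest in Harbor Realty LP.
Chain via Highfield Foods Inc. → Brightpath Shipping BV (R1): 83% × 77% × 21% = 13.4211% of Vantage Mining NL.
Chain via Granite Partners LP → Ironwood Energy Co. (R1): 18% × 31% × 27% = 1.5066% of Vantage Mining NL.
Chain via Harbor Realty LP → Copperline Textiles S.p.A. (R1): 25% × 38% × 17% = 1.615% of Vantage Mining NL.
Aggregating (R3): 13.4211% + 1.5066% + 1.615% = 16.5427%.
16.5427% falls short of the 20% threshold by 3.4573 percentage points.

3.4573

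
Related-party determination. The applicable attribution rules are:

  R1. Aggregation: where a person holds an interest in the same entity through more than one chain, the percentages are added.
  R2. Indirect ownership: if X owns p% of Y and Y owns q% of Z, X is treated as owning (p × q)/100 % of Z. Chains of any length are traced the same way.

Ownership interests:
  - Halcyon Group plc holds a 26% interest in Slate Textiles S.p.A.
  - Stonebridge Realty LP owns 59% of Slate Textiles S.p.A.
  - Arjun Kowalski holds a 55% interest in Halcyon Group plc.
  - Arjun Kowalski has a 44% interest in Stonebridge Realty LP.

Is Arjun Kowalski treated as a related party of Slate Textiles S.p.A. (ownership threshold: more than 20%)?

Chain via Stonebridge Realty LP (R2): 44% × 59% = 25.96% of Slate Textiles S.p.A.
Chain via Halcyon Group plc (R2): 55% × 26% = 14.3% of Slate Textiles S.p.A.
Aggregating (R1): 25.96% + 14.3% = 40.26%.
40.26% exceeds the 20% threshold, so Arjun is a related party to Slate Textiles S.p.A.

Yes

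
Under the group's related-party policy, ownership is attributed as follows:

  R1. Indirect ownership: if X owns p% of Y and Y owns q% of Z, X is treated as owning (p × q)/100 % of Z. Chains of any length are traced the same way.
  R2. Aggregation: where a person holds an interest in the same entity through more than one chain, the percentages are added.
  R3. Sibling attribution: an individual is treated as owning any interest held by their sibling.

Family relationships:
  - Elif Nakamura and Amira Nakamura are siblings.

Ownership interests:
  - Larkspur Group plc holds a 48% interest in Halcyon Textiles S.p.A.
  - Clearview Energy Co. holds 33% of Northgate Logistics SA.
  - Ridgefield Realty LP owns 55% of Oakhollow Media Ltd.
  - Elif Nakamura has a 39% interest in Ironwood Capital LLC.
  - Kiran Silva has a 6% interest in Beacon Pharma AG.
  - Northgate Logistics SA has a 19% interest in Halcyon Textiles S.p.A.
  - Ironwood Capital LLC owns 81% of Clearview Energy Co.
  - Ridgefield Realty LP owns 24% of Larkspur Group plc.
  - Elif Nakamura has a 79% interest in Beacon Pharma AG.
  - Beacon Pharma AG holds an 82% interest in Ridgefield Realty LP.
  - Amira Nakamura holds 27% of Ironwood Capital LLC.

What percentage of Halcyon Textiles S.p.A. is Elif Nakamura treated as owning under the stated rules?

10.814598%

By sibling attribution (R3), Elif Nakamura is treated as also owning Amira Nakamura's interest in Ironwood Capital LLC, giving 39% + 27% = 66%.
Chain via Ironwood Capital LLC → Clearview Energy Co. → Northgate Logistics SA (R1): 66% × 81% × 33% × 19% = 3.351942% of Halcyon Textiles S.p.A.
Chain via Beacon Pharma AG → Ridgefield Realty LP → Larkspur Group plc (R1): 79% × 82% × 24% × 48% = 7.462656% of Halcyon Textiles S.p.A.
Aggregating (R2): 3.351942% + 7.462656% = 10.814598%.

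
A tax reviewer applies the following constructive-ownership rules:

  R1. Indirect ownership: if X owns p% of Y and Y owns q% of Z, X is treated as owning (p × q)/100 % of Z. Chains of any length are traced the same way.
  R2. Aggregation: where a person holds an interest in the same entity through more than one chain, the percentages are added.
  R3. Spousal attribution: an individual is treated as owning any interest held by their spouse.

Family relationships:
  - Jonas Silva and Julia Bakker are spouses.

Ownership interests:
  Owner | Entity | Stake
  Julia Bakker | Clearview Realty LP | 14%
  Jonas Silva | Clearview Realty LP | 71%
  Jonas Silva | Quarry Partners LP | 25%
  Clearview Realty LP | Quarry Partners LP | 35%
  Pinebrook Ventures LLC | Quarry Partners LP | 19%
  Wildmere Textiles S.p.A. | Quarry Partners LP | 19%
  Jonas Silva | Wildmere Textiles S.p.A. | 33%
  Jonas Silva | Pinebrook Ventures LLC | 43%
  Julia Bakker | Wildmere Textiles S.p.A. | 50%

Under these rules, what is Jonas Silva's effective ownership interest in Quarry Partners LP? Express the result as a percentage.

78.69%

By spousal attribution (R3), Jonas Silva is treated as also owning Julia Bakker's interest in Wildmere Textiles S.p.A, giving 33% + 50% = 83%.
By spousal attribution (R3), Jonas Silva is treated as also owning Julia Bakker's interest in Clearview Realty LP, giving 71% + 14% = 85%.
Chain via Wildmere Textiles S.p.A. (R1): 83% × 19% = 15.77% of Quarry Partners LP.
Chain via Clearview Realty LP (R1): 85% × 35% = 29.75% of Quarry Partners LP.
Chain via Pinebrook Ventures LLC (R1): 43% × 19% = 8.17% of Quarry Partners LP.
Direct interest in Quarry Partners LP: 25%.
Aggregating (R2): 15.77% + 29.75% + 8.17% + 25% = 78.69%.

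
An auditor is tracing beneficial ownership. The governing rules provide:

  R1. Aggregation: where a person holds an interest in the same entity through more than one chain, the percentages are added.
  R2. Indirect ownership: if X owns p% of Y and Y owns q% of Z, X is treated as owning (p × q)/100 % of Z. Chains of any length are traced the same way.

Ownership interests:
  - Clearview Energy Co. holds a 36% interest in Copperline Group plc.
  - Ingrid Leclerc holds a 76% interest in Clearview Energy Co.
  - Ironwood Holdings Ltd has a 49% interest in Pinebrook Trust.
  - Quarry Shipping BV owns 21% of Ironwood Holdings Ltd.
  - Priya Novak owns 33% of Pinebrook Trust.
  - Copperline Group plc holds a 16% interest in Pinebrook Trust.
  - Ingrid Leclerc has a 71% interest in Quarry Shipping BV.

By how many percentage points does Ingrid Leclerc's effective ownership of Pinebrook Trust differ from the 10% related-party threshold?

Chain via Quarry Shipping BV → Ironwood Holdings Ltd (R2): 71% × 21% × 49% = 7.3059% of Pinebrook Trust.
Chain via Clearview Energy Co. → Copperline Group plc (R2): 76% × 36% × 16% = 4.3776% of Pinebrook Trust.
Aggregating (R1): 7.3059% + 4.3776% = 11.6835%.
11.6835% exceeds the 10% threshold by 1.6835 percentage points.

1.6835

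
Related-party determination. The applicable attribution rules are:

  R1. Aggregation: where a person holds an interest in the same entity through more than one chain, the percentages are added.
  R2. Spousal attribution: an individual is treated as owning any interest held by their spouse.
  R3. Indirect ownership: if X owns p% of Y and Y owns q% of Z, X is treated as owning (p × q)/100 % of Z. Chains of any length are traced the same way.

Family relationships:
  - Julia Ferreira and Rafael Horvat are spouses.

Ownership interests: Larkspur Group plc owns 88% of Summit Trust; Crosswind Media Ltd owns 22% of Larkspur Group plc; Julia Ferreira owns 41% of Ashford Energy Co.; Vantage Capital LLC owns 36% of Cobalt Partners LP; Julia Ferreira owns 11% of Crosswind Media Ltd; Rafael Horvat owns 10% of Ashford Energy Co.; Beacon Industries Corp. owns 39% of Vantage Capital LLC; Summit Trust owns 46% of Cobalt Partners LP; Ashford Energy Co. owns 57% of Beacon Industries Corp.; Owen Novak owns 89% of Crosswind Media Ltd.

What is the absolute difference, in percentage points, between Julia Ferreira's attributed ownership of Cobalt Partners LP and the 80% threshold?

By spousal attribution (R2), Julia Ferreira is treated as also owning Rafael Horvat's interest in Ashford Energy Co, giving 41% + 10% = 51%.
Chain via Ashford Energy Co. → Beacon Industries Corp. → Vantage Capital LLC (R3): 51% × 57% × 39% × 36% = 4.081428% of Cobalt Partners LP.
Chain via Crosswind Media Ltd → Larkspur Group plc → Summit Trust (R3): 11% × 22% × 88% × 46% = 0.979616% of Cobalt Partners LP.
Aggregating (R1): 4.081428% + 0.979616% = 5.061044%.
5.061044% falls short of the 80% threshold by 74.938956 percentage points.

74.938956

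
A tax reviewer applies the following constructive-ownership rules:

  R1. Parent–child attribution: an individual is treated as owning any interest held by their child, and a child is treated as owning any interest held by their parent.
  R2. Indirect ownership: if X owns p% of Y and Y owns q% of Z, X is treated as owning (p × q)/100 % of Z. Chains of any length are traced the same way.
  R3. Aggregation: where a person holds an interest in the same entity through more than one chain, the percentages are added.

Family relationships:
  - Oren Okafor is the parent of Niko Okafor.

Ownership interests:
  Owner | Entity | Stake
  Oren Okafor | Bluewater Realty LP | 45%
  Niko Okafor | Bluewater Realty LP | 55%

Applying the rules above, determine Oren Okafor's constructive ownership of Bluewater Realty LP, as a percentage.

By parent–child attribution (R1), Oren Okafor is treated as also owning Niko Okafor's interest in Bluewater Realty LP, giving 45% + 55% = 100%.
Direct interest in Bluewater Realty LP: 100%.

100%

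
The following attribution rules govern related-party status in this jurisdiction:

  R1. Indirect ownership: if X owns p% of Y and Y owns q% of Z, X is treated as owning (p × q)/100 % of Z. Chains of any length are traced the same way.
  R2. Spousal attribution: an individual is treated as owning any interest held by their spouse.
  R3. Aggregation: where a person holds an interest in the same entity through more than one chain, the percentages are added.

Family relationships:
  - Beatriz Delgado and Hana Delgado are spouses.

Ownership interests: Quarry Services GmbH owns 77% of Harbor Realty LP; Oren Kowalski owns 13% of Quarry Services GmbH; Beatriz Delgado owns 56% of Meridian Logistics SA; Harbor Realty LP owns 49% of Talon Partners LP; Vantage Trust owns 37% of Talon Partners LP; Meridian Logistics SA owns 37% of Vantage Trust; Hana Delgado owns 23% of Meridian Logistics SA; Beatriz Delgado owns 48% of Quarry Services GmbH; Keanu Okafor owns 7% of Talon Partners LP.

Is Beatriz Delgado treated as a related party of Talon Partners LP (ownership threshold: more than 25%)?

By spousal attribution (R2), Beatriz Delgado is treated as also owning Hana Delgado's interest in Meridian Logistics SA, giving 56% + 23% = 79%.
Chain via Meridian Logistics SA → Vantage Trust (R1): 79% × 37% × 37% = 10.8151% of Talon Partners LP.
Chain via Quarry Services GmbH → Harbor Realty LP (R1): 48% × 77% × 49% = 18.1104% of Talon Partners LP.
Aggregating (R3): 10.8151% + 18.1104% = 28.9255%.
28.9255% exceeds the 25% threshold, so Beatriz is a related party to Talon Partners LP.

Yes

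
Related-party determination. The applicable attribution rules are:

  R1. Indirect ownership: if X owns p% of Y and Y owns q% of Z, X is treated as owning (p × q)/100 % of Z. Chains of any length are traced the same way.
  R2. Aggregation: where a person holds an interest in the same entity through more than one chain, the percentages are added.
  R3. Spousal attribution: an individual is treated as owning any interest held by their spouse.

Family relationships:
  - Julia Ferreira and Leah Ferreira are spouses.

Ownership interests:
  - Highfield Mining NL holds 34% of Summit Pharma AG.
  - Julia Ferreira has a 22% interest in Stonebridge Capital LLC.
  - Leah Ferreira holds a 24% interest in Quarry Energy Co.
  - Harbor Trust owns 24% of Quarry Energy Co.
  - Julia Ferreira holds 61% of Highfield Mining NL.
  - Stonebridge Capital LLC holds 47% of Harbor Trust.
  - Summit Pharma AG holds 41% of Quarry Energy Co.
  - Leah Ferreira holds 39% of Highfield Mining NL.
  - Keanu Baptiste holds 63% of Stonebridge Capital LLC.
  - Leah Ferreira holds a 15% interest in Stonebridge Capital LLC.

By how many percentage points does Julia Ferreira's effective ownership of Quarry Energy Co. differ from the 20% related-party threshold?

By spousal attribution (R3), Julia Ferreira is treated as also owning Leah Ferreira's interest in Stonebridge Capital LLC, giving 22% + 15% = 37%.
By spousal attribution (R3), Julia Ferreira is treated as also owning Leah Ferreira's interest in Highfield Mining NL, giving 61% + 39% = 100%.
By spousal attribution (R3), Julia Ferreira is treated as owning Leah Ferreira's 24% interest in Quarry Energy Co.
Chain via Stonebridge Capital LLC → Harbor Trust (R1): 37% × 47% × 24% = 4.1736% of Quarry Energy Co.
Chain via Highfield Mining NL → Summit Pharma AG (R1): 100% × 34% × 41% = 13.94% of Quarry Energy Co.
Direct interest in Quarry Energy Co: 24%.
Aggregating (R2): 4.1736% + 13.94% + 24% = 42.1136%.
42.1136% exceeds the 20% threshold by 22.1136 percentage points.

22.1136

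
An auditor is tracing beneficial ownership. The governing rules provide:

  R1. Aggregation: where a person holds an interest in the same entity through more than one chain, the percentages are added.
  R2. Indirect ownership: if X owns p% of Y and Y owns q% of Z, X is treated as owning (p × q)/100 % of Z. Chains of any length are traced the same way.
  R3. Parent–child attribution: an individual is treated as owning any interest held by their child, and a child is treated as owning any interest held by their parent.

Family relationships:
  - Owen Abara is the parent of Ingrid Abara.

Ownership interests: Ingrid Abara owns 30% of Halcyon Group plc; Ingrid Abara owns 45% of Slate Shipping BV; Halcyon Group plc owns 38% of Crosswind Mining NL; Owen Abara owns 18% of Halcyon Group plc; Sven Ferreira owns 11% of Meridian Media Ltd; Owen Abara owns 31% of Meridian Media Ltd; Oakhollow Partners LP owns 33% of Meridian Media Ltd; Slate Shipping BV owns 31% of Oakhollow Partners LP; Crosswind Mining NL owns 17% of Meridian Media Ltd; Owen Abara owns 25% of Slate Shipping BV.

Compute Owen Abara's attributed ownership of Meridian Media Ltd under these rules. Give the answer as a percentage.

By parent–child attribution (R3), Owen Abara is treated as also owning Ingrid Abara's interest in Slate Shipping BV, giving 25% + 45% = 70%.
By parent–child attribution (R3), Owen Abara is treated as also owning Ingrid Abara's interest in Halcyon Group plc, giving 18% + 30% = 48%.
Chain via Slate Shipping BV → Oakhollow Partners LP (R2): 70% × 31% × 33% = 7.161% of Meridian Media Ltd.
Chain via Halcyon Group plc → Crosswind Mining NL (R2): 48% × 38% × 17% = 3.1008% of Meridian Media Ltd.
Direct interest in Meridian Media Ltd: 31%.
Aggregating (R1): 7.161% + 3.1008% + 31% = 41.2618%.

41.2618%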